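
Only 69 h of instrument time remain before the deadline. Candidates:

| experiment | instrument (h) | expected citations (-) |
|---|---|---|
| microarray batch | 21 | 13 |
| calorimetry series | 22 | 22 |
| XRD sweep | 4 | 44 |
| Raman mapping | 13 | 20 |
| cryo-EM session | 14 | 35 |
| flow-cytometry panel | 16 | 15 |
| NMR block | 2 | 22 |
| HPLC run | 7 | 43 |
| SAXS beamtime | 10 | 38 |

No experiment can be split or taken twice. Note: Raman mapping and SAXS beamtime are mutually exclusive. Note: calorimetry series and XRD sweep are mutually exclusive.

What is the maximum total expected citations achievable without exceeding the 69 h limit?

Taking XRD sweep + cryo-EM session + flow-cytometry panel + NMR block + HPLC run + SAXS beamtime: 53 h used, 197 in expected citations.
The closest alternative, microarray batch + XRD sweep + cryo-EM session + NMR block + HPLC run + SAXS beamtime, reaches only 195.

197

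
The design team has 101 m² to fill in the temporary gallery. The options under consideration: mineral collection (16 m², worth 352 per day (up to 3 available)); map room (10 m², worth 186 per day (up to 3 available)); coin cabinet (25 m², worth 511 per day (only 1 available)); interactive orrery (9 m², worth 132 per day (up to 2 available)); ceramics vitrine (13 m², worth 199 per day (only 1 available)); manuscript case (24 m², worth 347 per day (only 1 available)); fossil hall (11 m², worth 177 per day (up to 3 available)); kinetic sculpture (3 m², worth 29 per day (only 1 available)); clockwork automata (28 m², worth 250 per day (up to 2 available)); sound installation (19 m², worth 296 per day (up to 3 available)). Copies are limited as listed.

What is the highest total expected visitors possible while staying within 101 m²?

2017

Greedy by ratio would take 3×mineral collection + 2×map room + coin cabinet + kinetic sculpture: 96 m² used, total 1968.
Replace map room and kinetic sculpture with 2×interactive orrery: the trade gains 49 net, giving 2017 at 101 m².
No other feasible combination exceeds 2017.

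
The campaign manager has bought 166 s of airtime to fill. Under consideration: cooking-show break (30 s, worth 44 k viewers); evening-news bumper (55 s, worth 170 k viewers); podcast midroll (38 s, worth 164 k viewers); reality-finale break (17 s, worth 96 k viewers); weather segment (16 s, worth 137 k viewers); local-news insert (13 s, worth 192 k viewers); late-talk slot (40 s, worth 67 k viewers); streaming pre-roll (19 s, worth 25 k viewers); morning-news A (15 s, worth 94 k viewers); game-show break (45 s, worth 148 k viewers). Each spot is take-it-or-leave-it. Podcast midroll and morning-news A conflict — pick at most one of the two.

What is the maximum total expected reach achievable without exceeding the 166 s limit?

Taking evening-news bumper + reality-finale break + weather segment + local-news insert + morning-news A + game-show break: 161 s used, 837 in expected reach.
Every other selection either busts 166 s or breaks a pairing rule or fails to beat 837.

837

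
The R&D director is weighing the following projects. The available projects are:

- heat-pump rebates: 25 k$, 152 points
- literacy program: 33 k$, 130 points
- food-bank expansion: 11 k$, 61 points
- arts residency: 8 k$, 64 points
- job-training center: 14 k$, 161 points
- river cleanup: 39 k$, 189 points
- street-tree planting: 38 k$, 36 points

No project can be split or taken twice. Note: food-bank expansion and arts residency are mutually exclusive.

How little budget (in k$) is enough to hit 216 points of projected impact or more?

Minimise k$ subject to total projected impact ≥ 216.
arts residency + job-training center: 225 projected impact at 22 k$.
No combination under 22 k$ hits 216.

22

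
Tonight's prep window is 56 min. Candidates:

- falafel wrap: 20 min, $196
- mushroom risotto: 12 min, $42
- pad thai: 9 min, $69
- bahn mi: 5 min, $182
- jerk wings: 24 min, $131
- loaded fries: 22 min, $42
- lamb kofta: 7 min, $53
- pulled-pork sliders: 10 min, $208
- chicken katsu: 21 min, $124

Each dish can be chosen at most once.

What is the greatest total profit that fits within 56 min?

710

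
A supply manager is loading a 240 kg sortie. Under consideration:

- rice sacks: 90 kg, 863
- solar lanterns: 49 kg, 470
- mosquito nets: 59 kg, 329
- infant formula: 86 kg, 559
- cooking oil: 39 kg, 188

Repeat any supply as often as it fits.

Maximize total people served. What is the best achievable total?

2273

Taking the top-ratio supplies first gives 4×solar lanterns + cooking oil for 2068 (235 kg).
Dropping solar lanterns and cooking oil frees 88 kg; slotting in rice sacks (90 kg) lifts the total to 2273 at 237 kg.
Every other selection either busts 240 kg or fails to beat 2273.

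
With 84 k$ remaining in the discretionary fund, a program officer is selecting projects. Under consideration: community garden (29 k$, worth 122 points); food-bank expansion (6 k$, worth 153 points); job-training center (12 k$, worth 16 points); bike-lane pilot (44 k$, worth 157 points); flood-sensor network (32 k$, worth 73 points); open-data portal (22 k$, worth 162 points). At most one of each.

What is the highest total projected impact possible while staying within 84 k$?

488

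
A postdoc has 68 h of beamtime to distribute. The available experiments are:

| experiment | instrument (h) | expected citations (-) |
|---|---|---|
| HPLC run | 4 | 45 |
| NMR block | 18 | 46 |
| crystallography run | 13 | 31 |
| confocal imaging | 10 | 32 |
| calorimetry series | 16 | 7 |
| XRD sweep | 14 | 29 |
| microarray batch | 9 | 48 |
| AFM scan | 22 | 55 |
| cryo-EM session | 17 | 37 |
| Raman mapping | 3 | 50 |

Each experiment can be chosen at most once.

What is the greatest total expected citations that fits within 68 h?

By expected citations per h: Raman mapping 16.67, HPLC run 11.25, microarray batch 5.33 lead.
The ratio ordering already packs tightly: HPLC run + NMR block + confocal imaging + microarray batch + AFM scan + Raman mapping, 66 h, 276.
No other feasible combination exceeds 276.

276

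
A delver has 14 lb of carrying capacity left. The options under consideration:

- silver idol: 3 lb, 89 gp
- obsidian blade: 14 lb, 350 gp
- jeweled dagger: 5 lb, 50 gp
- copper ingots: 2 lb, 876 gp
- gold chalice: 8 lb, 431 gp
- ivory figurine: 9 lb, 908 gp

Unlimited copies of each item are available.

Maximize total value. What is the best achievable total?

Density check — copper ingots 438.00, ivory figurine 100.89, gold chalice 53.88 are the best per lb.
Taking 7×copper ingots: 14 lb used, 6132 in value.
Nothing else within 14 lb beats 6132.

6132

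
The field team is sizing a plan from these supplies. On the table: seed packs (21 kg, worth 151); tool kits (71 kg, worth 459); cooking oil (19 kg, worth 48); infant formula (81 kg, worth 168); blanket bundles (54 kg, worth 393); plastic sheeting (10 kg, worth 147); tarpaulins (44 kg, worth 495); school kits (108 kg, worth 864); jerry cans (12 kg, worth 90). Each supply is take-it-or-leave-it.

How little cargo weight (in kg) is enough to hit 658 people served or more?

Minimise kg subject to total people served ≥ 658.
Taking plastic sheeting + tarpaulins + jerry cans gives 732 (≥ 658) for 66 kg.
No combination under 66 kg hits 658.

66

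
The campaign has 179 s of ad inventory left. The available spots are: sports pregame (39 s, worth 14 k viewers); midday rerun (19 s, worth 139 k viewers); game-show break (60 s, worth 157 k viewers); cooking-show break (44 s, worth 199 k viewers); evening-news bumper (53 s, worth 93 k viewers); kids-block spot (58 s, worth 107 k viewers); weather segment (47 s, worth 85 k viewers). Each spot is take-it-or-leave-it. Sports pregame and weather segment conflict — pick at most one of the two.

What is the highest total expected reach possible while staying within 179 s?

588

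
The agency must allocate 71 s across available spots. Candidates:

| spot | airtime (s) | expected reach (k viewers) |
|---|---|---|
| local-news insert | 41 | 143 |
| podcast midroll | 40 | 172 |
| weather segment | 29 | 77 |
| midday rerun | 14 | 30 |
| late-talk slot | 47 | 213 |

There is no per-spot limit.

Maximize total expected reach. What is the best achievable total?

249

The ratio heuristic lands on midday rerun + late-talk slot (243) but leaves 10 s idle.
The 61 s tied up in midday rerun and late-talk slot is better spent on podcast midroll + weather segment — total rises to 249 (69 s).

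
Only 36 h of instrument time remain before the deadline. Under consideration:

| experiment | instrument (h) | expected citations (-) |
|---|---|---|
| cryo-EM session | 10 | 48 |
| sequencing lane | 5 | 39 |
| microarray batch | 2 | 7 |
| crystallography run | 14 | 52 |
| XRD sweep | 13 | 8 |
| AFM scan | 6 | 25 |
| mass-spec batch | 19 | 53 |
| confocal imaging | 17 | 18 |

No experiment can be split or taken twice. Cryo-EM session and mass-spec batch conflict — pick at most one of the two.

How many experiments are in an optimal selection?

4

The maximum expected citations within 36 h is 164.
For example cryo-EM session + sequencing lane + crystallography run + AFM scan achieves it, using 35 h.
Any selection reaching 164 contains exactly 4 experiments.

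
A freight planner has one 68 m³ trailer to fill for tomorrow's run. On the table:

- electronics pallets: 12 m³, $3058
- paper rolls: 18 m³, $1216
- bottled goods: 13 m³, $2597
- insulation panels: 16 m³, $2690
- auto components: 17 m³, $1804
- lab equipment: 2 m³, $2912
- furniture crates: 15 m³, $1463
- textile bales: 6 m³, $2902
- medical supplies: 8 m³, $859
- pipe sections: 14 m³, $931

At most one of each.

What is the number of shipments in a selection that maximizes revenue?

6

Best achievable revenue is 15963.
For example electronics pallets + bottled goods + insulation panels + auto components + lab equipment + textile bales achieves it, using 66 m³.
All optima have 6 shipments.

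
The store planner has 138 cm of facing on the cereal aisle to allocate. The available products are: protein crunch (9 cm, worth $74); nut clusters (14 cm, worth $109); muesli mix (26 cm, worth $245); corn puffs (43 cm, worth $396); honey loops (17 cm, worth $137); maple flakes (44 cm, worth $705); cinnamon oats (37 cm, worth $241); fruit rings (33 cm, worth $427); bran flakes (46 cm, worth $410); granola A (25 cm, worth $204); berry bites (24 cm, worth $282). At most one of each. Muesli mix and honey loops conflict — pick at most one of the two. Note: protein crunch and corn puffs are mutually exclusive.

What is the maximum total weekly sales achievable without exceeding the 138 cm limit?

1733

Ranking by ratio (weekly sales/cm): maple flakes 16.02, fruit rings 12.94, berry bites 11.75.
The ratio ordering already packs tightly: protein crunch + muesli mix + maple flakes + fruit rings + berry bites, 136 cm, 1733.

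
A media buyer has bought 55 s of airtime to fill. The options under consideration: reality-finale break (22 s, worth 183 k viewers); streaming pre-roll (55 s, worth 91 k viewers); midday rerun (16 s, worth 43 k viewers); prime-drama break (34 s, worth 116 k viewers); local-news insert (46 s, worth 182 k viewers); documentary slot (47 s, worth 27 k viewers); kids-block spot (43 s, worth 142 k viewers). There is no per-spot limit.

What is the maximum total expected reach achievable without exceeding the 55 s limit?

Taking 2×reality-finale break: 44 s used, 366 in expected reach.

366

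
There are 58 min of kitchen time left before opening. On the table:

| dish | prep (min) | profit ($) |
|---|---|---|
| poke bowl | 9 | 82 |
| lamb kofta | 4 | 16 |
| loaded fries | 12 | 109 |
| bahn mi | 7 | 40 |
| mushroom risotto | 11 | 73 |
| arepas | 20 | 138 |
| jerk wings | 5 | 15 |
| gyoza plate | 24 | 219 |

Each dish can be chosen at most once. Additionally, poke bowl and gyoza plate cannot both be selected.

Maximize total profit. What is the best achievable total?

Best packing: loaded fries + arepas + gyoza plate — 56 min, 466 total.
An exhaustive check of the 256 subsets confirms 466.

466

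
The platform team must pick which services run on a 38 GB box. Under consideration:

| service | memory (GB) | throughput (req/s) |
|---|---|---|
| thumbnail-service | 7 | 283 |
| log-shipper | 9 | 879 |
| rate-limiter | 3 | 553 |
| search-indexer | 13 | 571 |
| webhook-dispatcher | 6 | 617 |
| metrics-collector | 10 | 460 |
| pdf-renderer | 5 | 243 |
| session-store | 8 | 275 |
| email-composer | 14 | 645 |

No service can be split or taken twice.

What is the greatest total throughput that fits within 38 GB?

Log-shipper + rate-limiter + webhook-dispatcher + pdf-renderer + email-composer uses 37 of the 38 GB and totals 2937.
Runner-up thumbnail-service + log-shipper + rate-limiter + search-indexer + webhook-dispatcher tops out at 2903.

2937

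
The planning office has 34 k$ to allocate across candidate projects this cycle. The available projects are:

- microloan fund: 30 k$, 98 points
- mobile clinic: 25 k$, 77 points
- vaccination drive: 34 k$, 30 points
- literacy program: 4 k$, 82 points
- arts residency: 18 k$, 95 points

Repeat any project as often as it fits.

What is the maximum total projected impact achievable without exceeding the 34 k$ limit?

656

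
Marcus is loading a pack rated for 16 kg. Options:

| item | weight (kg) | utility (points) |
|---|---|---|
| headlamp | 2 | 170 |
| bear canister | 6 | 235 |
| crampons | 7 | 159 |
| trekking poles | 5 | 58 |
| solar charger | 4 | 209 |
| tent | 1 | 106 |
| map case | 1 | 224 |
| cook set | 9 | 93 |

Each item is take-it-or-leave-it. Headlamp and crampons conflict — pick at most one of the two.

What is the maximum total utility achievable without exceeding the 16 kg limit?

Density check — map case 224.00, tent 106.00, headlamp 85.00 are the best per kg.
Taking headlamp + bear canister + solar charger + tent + map case: 14 kg used, 944 in utility.
No other feasible combination exceeds 944.

944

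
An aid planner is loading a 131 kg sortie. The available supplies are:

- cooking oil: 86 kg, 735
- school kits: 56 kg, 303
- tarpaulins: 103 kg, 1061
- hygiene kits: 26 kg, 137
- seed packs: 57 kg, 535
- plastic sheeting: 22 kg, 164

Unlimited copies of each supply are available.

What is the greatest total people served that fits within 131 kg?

1225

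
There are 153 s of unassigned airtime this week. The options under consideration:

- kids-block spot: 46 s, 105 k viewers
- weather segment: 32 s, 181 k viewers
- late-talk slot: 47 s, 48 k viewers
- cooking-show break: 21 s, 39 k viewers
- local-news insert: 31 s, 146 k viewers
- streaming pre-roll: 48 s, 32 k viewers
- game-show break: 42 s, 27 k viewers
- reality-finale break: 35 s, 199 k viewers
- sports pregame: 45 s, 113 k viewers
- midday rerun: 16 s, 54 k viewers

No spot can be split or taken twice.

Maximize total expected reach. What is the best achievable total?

639

By expected reach per s: reality-finale break 5.69, weather segment 5.66, local-news insert 4.71, midday rerun 3.38 lead.
Filling by ratio: weather segment + cooking-show break + local-news insert + reality-finale break + midday rerun for 619, with 18 s left unused.
The 37 s tied up in cooking-show break and midday rerun is better spent on sports pregame — total rises to 639 (143 s).
An exhaustive check of the 1024 subsets confirms 639.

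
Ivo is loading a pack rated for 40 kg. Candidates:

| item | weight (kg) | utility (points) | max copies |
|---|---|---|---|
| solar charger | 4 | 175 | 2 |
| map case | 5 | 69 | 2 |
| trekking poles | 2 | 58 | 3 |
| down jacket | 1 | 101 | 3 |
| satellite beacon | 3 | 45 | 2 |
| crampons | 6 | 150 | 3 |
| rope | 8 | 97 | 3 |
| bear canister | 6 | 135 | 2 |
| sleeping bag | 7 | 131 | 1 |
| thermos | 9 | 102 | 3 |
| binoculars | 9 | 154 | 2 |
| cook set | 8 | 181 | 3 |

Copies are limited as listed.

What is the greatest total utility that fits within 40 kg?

By utility per kg: down jacket 101.00, solar charger 43.75, trekking poles 29.00 lead.
Filling by ratio: 2×solar charger + 3×trekking poles + 3×down jacket + satellite beacon + 3×crampons for 1322, with 2 kg left unused.
Dropping trekking poles and satellite beacon frees 5 kg; slotting in bear canister (6 kg) lifts the total to 1354 at 39 kg.
That's the maximum — no swap from here does better than 1354.

1354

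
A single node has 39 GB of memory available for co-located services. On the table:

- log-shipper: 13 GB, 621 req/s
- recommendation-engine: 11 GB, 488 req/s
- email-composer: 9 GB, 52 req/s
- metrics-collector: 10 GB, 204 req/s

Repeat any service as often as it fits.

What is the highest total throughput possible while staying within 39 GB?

Taking 3×log-shipper: 39 GB used, 1863 in throughput.
Every other selection either busts 39 GB or fails to beat 1863.

1863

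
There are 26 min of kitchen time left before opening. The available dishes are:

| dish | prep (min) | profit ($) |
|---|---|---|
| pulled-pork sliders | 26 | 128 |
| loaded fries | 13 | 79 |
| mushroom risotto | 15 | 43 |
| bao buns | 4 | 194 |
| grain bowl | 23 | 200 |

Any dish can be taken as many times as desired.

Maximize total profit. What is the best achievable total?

Density check — bao buns 48.50, grain bowl 8.70, loaded fries 6.08, pulled-pork sliders 4.92 are the best per min.
The ratio ordering already packs tightly: 6×bao buns, 24 min, 1164.
Nothing else within 26 min beats 1164.

1164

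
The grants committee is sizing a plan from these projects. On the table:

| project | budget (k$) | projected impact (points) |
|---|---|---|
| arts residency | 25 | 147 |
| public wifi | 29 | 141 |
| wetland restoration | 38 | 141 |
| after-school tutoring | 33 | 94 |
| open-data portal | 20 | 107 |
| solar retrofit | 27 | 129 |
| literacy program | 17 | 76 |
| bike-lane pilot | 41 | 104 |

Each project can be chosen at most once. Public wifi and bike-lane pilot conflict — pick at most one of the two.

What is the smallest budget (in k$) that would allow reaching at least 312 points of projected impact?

Minimise k$ subject to total projected impact ≥ 312.
Taking arts residency + open-data portal + literacy program gives 330 (≥ 312) for 62 k$.
No combination under 62 k$ hits 312.

62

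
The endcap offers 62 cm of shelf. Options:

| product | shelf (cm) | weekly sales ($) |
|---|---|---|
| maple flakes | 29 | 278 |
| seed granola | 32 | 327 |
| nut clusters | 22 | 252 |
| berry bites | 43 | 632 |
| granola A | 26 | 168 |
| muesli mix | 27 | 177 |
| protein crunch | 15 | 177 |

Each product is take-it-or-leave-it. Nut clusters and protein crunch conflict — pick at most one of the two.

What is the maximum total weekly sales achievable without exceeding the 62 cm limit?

By weekly sales per cm: berry bites 14.70, protein crunch 11.80, nut clusters 11.45 lead.
Taking berry bites + protein crunch: 58 cm used, 809 in weekly sales.
An exhaustive check of the 128 subsets confirms 809.

809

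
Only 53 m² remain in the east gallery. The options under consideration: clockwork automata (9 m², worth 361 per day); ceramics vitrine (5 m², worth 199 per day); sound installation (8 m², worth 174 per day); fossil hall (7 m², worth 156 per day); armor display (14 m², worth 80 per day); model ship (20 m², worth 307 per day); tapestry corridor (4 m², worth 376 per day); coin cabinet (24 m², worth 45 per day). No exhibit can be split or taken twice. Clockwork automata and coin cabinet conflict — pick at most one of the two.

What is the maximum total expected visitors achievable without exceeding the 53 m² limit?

The ratio ordering already packs tightly: clockwork automata + ceramics vitrine + sound installation + fossil hall + model ship + tapestry corridor, 53 m², 1573.
The closest alternative, clockwork automata + ceramics vitrine + sound installation + model ship + tapestry corridor, reaches only 1417.

1573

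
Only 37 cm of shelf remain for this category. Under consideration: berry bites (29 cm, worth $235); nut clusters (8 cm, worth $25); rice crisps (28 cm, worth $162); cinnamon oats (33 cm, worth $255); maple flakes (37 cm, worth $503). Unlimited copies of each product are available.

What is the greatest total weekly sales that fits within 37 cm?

503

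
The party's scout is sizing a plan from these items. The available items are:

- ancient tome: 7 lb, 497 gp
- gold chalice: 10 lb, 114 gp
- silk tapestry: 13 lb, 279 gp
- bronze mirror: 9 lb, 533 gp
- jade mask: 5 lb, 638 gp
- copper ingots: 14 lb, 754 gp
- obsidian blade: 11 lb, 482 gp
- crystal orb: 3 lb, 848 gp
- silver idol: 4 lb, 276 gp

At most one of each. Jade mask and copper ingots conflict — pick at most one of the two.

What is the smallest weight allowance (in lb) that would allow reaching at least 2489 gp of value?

24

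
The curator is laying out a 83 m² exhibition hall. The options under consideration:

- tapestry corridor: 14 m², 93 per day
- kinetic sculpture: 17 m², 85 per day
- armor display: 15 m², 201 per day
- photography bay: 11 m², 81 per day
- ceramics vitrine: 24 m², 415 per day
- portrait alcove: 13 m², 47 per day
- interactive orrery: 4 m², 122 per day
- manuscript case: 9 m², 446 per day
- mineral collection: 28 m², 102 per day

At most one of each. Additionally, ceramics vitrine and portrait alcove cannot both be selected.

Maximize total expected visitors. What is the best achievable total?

1362

Density check — manuscript case 49.56, interactive orrery 30.50, ceramics vitrine 17.29, armor display 13.40 are the best per m².
Greedy by ratio would take tapestry corridor + armor display + photography bay + ceramics vitrine + interactive orrery + manuscript case: 77 m² used, total 1358.
The 11 m² tied up in photography bay is better spent on kinetic sculpture — total rises to 1362 (83 m²).
Next best is tapestry corridor + armor display + photography bay + ceramics vitrine + interactive orrery + manuscript case at 1358 (77 m²) — short by 4.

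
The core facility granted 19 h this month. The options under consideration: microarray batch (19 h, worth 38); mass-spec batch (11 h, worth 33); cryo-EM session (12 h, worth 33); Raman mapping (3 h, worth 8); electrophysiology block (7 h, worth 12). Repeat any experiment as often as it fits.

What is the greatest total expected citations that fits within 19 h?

49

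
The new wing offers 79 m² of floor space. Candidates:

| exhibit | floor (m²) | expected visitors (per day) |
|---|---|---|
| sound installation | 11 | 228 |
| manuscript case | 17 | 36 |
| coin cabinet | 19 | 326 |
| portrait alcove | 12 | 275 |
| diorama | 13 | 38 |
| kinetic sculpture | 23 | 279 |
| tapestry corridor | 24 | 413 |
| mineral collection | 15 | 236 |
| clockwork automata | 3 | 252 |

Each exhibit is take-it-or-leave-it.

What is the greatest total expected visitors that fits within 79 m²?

The ratio heuristic lands on sound installation + coin cabinet + portrait alcove + tapestry corridor + clockwork automata (1494) but leaves 10 m² idle.
Dropping sound installation frees 11 m²; slotting in mineral collection (15 m²) lifts the total to 1502 at 73 m².
No other feasible combination exceeds 1502.

1502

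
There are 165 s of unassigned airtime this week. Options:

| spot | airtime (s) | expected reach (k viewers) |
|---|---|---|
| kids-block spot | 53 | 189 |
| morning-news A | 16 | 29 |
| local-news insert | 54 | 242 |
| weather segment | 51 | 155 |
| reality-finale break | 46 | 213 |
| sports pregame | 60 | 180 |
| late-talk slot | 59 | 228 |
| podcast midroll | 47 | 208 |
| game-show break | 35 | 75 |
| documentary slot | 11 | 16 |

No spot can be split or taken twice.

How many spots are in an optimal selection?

The maximum expected reach within 165 s is 692.
morning-news A + local-news insert + reality-finale break + podcast midroll hits 692 at 163 s.
Any selection reaching 692 contains exactly 4 spots.

4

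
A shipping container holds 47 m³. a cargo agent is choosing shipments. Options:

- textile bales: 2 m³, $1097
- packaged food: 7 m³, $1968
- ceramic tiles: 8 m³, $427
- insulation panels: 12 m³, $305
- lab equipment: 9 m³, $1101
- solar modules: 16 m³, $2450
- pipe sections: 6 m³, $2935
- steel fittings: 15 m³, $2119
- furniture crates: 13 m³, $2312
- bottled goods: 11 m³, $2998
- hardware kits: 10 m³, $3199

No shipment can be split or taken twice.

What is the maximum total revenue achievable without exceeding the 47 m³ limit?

13412

Greedy by ratio would take textile bales + packaged food + lab equipment + pipe sections + bottled goods + hardware kits: 45 m³ used, total 13298.
Dropping textile bales and lab equipment frees 11 m³; slotting in furniture crates (13 m³) lifts the total to 13412 at 47 m³.
The closest alternative, textile bales + packaged food + lab equipment + pipe sections + bottled goods + hardware kits, reaches only 13298.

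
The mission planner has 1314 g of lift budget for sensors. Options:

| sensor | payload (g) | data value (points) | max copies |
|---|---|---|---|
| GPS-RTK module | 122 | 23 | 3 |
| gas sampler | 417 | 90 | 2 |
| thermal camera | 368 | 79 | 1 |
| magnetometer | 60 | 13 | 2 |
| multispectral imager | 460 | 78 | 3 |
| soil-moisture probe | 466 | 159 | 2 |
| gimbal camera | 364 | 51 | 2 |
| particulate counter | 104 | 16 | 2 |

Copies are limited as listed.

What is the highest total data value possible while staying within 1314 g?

A density-first pass picks 2×GPS-RTK module + 2×magnetometer + 2×soil-moisture probe — 390 at 1296 g.
Replace 2×GPS-RTK module and 2×magnetometer with thermal camera: the trade gains 7 net, giving 397 at 1300 g.
That's the maximum — no swap from here does better than 397.

397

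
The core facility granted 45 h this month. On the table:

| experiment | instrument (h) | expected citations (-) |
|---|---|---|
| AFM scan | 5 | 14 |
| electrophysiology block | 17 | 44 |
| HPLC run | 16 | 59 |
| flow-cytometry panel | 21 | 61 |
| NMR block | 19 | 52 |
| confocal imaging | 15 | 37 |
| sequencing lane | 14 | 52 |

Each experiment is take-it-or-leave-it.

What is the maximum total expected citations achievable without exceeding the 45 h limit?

By expected citations per h: sequencing lane 3.71, HPLC run 3.69, flow-cytometry panel 2.90 lead.
A density-first pass picks AFM scan + HPLC run + sequencing lane — 125 at 35 h.
Dropping AFM scan frees 5 h; slotting in confocal imaging (15 h) lifts the total to 148 at 45 h.
Runner-up AFM scan + HPLC run + flow-cytometry panel tops out at 134.

148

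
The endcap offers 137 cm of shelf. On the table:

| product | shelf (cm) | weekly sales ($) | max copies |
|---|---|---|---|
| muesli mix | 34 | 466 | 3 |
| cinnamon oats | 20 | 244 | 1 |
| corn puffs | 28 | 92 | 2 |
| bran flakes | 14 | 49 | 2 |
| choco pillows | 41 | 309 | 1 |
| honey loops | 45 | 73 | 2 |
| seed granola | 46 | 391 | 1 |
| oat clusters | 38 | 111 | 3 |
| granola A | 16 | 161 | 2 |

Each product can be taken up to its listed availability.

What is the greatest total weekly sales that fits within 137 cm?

By weekly sales per cm: muesli mix 13.71, cinnamon oats 12.20, granola A 10.06, seed granola 8.50 lead.
A density-first pass picks 3×muesli mix + cinnamon oats + bran flakes — 1691 at 136 cm.
The 34 cm tied up in cinnamon oats and bran flakes is better spent on 2×granola A — total rises to 1720 (134 cm).

1720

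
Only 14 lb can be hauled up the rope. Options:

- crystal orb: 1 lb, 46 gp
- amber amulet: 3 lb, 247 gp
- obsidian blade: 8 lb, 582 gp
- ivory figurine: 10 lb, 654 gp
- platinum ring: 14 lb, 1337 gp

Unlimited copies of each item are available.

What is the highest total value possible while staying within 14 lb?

Best packing: platinum ring — 14 lb, 1337 total.
No other feasible combination exceeds 1337.

1337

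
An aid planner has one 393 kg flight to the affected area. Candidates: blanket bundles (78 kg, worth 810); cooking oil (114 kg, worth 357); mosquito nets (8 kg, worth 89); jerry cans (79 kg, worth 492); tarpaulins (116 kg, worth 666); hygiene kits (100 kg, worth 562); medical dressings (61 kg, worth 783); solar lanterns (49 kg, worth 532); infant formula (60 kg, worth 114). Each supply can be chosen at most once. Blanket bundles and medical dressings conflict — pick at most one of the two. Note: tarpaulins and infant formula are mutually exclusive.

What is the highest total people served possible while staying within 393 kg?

Blanket bundles + mosquito nets + tarpaulins + hygiene kits + solar lanterns uses 351 of the 393 kg and totals 2659.
Nothing else feasible within 393 kg beats 2659.

2659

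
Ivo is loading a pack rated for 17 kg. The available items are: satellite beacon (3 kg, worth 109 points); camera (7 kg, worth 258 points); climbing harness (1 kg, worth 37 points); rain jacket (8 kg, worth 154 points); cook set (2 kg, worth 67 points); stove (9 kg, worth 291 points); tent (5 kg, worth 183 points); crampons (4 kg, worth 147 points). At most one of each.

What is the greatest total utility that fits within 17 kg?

625

Best packing: camera + climbing harness + tent + crampons — 17 kg, 625 total.
Nothing else within 17 kg beats 625.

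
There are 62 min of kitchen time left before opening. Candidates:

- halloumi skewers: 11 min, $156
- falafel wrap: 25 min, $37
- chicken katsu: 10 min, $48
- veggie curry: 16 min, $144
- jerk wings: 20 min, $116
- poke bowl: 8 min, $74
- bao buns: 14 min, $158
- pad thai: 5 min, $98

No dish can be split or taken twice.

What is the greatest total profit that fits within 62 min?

By profit per min: pad thai 19.60, halloumi skewers 14.18, bao buns 11.29, poke bowl 9.25 lead.
Taking halloumi skewers + veggie curry + poke bowl + bao buns + pad thai: 54 min used, 630 in profit.

630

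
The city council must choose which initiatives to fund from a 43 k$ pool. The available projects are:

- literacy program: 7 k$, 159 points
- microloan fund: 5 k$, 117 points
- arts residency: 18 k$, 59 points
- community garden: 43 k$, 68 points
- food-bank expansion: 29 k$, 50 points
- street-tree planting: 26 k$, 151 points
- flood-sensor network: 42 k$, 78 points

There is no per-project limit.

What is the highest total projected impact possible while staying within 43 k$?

Filling by ratio: 8×microloan fund for 936, with 3 k$ left unused.
The 25 k$ tied up in 5×microloan fund is better spent on 4×literacy program — total rises to 987 (43 k$).
Nothing else within 43 k$ beats 987.

987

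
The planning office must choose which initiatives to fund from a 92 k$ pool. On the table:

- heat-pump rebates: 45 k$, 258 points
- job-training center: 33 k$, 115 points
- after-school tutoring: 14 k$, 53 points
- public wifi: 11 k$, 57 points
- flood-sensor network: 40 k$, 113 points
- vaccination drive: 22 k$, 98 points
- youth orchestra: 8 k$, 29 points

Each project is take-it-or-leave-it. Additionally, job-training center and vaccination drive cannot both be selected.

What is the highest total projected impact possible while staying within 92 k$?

466

By projected impact per k$: heat-pump rebates 5.73, public wifi 5.18, vaccination drive 4.45, after-school tutoring 3.79 lead.
Taking heat-pump rebates + after-school tutoring + public wifi + vaccination drive: 92 k$ used, 466 in projected impact.
An exhaustive check of the 128 subsets confirms 466.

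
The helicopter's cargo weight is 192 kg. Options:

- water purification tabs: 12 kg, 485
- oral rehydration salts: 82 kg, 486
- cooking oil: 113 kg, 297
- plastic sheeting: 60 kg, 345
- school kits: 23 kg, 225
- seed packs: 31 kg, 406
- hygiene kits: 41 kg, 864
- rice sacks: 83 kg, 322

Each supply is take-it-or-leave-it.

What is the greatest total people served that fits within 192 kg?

Best packing: water purification tabs + oral rehydration salts + school kits + seed packs + hygiene kits — 189 kg, 2466 total.

2466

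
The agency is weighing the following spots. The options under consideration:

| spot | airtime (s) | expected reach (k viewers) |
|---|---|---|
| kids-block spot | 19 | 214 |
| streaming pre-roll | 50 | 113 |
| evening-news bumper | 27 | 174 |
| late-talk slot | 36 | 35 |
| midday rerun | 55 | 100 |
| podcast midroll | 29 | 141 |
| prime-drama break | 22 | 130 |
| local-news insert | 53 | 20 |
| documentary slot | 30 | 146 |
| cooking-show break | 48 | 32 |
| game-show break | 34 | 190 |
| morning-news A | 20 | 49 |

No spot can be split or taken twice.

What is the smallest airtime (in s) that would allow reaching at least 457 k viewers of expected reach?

Look for the lowest-airtime combination reaching 457.
kids-block spot + evening-news bumper + prime-drama break reaches 518 using 68 s.
Below 68 s the best achievable stays under 457.

68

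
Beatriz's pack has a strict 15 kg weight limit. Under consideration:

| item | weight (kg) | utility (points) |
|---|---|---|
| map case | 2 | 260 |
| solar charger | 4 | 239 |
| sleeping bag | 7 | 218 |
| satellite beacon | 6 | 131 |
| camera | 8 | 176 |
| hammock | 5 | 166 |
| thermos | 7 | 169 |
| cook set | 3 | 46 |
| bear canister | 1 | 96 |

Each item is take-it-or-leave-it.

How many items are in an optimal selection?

4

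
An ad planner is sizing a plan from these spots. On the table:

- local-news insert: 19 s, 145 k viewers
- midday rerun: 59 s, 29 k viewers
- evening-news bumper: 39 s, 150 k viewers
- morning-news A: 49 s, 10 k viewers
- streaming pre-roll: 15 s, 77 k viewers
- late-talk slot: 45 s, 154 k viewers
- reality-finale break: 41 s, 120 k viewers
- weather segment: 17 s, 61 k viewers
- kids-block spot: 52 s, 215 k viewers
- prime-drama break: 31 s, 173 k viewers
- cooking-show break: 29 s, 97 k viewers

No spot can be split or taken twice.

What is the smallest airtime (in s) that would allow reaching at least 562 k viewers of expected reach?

Look for the lowest-airtime combination reaching 562.
local-news insert + streaming pre-roll + kids-block spot + prime-drama break: 610 expected reach at 117 s.
Below 117 s the best achievable stays under 562.

117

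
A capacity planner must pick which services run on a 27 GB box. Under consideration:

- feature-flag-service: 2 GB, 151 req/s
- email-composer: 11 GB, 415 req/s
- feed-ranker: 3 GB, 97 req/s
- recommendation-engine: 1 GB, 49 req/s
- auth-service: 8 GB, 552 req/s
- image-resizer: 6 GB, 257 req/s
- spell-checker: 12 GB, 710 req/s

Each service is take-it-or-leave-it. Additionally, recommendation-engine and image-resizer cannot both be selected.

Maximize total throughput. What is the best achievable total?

1559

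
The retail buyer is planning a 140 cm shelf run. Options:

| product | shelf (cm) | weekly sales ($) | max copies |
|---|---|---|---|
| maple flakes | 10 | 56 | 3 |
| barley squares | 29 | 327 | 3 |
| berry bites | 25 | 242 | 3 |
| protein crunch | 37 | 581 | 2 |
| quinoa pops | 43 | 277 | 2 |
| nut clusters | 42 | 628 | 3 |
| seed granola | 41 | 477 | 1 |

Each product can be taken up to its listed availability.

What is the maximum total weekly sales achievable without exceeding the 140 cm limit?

1940

Density check — protein crunch 15.70, nut clusters 14.95, seed granola 11.63 are the best per cm.
The ratio heuristic lands on 2×maple flakes + 2×protein crunch + nut clusters (1902) but leaves 4 cm idle.
Dropping maple flakes and 2×protein crunch frees 84 cm; slotting in 2×nut clusters (84 cm) lifts the total to 1940 at 136 cm.
No other feasible combination exceeds 1940.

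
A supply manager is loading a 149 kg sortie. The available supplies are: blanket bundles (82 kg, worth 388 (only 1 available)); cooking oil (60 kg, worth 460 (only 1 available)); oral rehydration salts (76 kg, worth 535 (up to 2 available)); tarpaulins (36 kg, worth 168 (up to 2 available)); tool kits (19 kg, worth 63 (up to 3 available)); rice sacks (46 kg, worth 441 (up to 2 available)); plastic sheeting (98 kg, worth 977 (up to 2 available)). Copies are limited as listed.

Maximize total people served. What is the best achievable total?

1418

The ratio ordering already packs tightly: rice sacks + plastic sheeting, 144 kg, 1418.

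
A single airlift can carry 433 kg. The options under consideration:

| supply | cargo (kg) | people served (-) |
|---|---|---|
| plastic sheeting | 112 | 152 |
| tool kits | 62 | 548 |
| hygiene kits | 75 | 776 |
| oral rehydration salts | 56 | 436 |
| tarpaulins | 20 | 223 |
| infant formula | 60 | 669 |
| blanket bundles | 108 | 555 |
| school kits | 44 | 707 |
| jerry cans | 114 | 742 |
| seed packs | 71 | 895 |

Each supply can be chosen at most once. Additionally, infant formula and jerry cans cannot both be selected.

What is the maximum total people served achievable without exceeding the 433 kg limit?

Taking tool kits + hygiene kits + oral rehydration salts + tarpaulins + infant formula + school kits + seed packs: 388 kg used, 4254 in people served.
The closest alternative, tool kits + hygiene kits + infant formula + blanket bundles + school kits + seed packs, reaches only 4150.

4254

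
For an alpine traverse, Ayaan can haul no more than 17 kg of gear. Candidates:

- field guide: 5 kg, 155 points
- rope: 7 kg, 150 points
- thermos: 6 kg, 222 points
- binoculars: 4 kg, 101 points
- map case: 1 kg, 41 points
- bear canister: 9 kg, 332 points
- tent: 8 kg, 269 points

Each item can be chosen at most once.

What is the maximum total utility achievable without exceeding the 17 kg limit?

601

By utility per kg: map case 41.00, thermos 37.00, bear canister 36.89 lead.
The ratio heuristic lands on thermos + map case + bear canister (595) but leaves 1 kg idle.
Replace thermos and map case with tent: the trade gains 6 net, giving 601 at 17 kg.
Next best is thermos + map case + bear canister at 595 (16 kg) — short by 6.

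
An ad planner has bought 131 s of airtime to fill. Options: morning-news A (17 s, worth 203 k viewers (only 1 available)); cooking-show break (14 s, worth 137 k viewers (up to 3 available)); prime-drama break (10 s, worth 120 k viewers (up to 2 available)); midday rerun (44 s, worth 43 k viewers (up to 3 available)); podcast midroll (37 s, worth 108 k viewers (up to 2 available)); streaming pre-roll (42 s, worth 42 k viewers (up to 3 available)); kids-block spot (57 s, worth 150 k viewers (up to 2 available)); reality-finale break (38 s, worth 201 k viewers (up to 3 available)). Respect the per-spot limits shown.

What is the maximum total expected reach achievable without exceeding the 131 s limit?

1055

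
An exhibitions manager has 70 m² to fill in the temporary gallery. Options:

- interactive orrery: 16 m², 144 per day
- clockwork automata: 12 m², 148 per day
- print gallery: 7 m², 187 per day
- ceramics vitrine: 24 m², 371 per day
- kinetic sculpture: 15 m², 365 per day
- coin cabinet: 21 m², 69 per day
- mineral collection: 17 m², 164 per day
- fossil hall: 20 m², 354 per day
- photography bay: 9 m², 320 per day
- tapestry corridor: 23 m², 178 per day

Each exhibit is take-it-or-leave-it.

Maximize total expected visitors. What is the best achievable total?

Greedy by ratio would take clockwork automata + print gallery + kinetic sculpture + fossil hall + photography bay: 63 m² used, total 1374.
Replace clockwork automata and print gallery with ceramics vitrine: the trade gains 36 net, giving 1410 at 68 m².
Every other selection either busts 70 m² or fails to beat 1410.

1410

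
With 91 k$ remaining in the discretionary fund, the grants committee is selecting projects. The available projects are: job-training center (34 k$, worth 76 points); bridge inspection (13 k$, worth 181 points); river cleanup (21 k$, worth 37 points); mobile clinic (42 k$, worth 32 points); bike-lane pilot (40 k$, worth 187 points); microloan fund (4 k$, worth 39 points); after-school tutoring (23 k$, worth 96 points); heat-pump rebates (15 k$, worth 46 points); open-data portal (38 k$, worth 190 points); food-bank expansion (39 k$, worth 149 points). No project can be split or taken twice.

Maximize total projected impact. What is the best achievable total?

558

Ranking by ratio (projected impact/k$): bridge inspection 13.92, microloan fund 9.75, open-data portal 5.00.
Greedy by ratio would take bridge inspection + microloan fund + after-school tutoring + open-data portal: 78 k$ used, total 506.
Dropping microloan fund and after-school tutoring frees 27 k$; slotting in bike-lane pilot (40 k$) lifts the total to 558 at 91 k$.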